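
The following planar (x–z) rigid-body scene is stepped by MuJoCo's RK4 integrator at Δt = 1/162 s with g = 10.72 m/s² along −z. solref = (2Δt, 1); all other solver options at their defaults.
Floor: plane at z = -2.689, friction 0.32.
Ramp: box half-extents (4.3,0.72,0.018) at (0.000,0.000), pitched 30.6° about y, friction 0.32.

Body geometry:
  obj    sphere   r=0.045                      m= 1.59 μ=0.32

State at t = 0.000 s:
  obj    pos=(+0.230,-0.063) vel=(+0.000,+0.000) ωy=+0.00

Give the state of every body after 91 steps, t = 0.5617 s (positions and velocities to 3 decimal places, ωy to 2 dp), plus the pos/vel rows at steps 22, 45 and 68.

State at t = 0.5617 s:
  obj    pos=(+0.760,-0.376) vel=(+1.885,-1.115) ωy=+48.64

Key-timestep trajectory:
   step    t(s)  obj.x    obj.z    obj.vx   obj.vz 
     22  0.1358   +0.261  -0.081  +0.456  -0.270
     45  0.2778   +0.360  -0.139  +0.932  -0.551
     68  0.4198   +0.526  -0.238  +1.408  -0.833


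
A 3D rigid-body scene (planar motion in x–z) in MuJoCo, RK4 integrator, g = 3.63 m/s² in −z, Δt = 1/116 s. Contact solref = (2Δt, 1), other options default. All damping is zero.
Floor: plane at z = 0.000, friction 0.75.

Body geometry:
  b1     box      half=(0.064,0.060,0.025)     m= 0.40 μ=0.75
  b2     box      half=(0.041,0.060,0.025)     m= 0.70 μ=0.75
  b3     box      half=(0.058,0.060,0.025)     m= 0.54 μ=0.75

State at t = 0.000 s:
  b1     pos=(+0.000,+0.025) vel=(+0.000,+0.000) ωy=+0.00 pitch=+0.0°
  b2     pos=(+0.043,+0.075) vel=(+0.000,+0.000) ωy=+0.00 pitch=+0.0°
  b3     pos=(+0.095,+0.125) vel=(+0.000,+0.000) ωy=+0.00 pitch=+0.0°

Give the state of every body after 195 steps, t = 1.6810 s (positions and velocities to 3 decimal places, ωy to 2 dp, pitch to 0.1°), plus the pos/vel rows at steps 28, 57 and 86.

State at t = 1.6810 s:
  b1     pos=(+0.000,+0.025) vel=(+0.000,+0.000) ωy=+0.00 pitch=+0.0°
  b2     pos=(+0.043,+0.075) vel=(+0.000,+0.000) ωy=+0.00 pitch=+0.0°
  b3     pos=(+0.117,+0.058) vel=(+0.000,+0.000) ωy=+0.00 pitch=+90.0°

Key-timestep trajectory:
   step    t(s)  b1.x    b1.z    b1.vx   b1.vz   b2.x    b2.z    b2.vx   b2.vz   b3.x    b3.z    b3.vx   b3.vz 
     28  0.2414   +0.000  +0.025  +0.000  +0.000   +0.043  +0.075  +0.000  +0.000   +0.109  +0.112  +0.096  -0.171
     57  0.4914   +0.000  +0.025  +0.000  +0.000   +0.043  +0.075  +0.000  +0.000   +0.120  +0.059  -0.068  -0.021
     86  0.7414   +0.000  +0.025  +0.000  +0.000   +0.043  +0.075  +0.000  +0.000   +0.119  +0.059  -0.013  -0.002


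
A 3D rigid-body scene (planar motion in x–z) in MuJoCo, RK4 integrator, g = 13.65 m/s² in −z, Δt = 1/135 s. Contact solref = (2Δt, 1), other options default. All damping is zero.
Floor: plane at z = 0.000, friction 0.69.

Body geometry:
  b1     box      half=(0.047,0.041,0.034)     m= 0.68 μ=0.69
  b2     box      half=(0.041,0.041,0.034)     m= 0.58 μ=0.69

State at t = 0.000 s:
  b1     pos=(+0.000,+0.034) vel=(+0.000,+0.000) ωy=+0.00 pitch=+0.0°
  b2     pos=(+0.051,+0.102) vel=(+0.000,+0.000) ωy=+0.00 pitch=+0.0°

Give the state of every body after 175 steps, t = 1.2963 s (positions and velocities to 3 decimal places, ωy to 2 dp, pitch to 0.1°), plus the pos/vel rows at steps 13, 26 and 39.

State at t = 1.2963 s:
  b1     pos=(+0.000,+0.034) vel=(+0.000,+0.000) ωy=+0.00 pitch=+0.0°
  b2     pos=(+0.091,+0.041) vel=(+0.000,+0.000) ωy=+0.00 pitch=+90.0°

Key-timestep trajectory:
   step    t(s)  b1.x    b1.z    b1.vx   b1.vz   b2.x    b2.z    b2.vx   b2.vz 
     13  0.0963   +0.000  +0.034  +0.000  +0.001   +0.056  +0.101  +0.112  -0.028
     26  0.1926   +0.000  +0.034  +0.000  +0.000   +0.076  +0.086  +0.294  -0.454
     39  0.2889   +0.000  +0.034  +0.000  +0.000   +0.093  +0.037  -0.081  +0.164


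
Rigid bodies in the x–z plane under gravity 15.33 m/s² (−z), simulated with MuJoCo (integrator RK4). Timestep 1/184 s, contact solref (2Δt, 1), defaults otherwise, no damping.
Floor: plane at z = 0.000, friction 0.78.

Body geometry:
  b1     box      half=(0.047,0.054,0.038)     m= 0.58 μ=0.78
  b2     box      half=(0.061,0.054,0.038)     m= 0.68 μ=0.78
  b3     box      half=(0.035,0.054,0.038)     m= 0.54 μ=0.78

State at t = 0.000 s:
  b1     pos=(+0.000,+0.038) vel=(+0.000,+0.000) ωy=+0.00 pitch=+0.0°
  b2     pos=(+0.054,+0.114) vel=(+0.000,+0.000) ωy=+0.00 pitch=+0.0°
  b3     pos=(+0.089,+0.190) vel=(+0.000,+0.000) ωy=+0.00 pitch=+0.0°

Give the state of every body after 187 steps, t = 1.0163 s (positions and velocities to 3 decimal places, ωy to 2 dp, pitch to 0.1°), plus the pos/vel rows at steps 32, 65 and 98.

State at t = 1.0163 s:
  b1     pos=(+0.000,+0.038) vel=(+0.000,+0.000) ωy=+0.00 pitch=+0.0°
  b2     pos=(+0.108,+0.061) vel=(+0.000,+0.000) ωy=+0.00 pitch=+90.0°
  b3     pos=(+0.210,+0.035) vel=(+0.000,+0.000) ωy=+0.00 pitch=+90.0°

Key-timestep trajectory:
   step    t(s)  b1.x    b1.z    b1.vx   b1.vz   b2.x    b2.z    b2.vx   b2.vz   b3.x    b3.z    b3.vx   b3.vz 
     32  0.1739   +0.000  +0.038  +0.000  +0.000   +0.079  +0.097  +0.290  -0.394   +0.159  +0.126  +0.696  -1.194
     65  0.3533   +0.000  +0.038  +0.000  +0.000   +0.137  +0.071  -0.002  +0.003   +0.214  +0.038  -0.056  -0.055
     98  0.5326   +0.000  +0.038  +0.000  +0.000   +0.102  +0.064  +0.006  +0.005   +0.210  +0.035  +0.000  +0.000


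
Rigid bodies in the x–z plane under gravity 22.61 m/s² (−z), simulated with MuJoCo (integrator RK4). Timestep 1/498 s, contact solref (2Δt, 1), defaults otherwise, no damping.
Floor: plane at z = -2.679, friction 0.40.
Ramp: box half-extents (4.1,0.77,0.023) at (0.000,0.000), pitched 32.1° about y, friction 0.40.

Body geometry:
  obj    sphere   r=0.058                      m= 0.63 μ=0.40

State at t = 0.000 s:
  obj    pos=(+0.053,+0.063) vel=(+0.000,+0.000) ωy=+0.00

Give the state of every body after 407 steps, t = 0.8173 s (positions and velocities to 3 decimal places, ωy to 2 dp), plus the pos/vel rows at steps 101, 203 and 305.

State at t = 0.8173 s:
  obj    pos=(+2.481,-1.461) vel=(+5.942,-3.727) ωy=+120.92

Key-timestep trajectory:
   step    t(s)  obj.x    obj.z    obj.vx   obj.vz 
    101  0.2028   +0.202  -0.031  +1.475  -0.925
    203  0.4076   +0.657  -0.316  +2.964  -1.859
    305  0.6124   +1.416  -0.793  +4.453  -2.793


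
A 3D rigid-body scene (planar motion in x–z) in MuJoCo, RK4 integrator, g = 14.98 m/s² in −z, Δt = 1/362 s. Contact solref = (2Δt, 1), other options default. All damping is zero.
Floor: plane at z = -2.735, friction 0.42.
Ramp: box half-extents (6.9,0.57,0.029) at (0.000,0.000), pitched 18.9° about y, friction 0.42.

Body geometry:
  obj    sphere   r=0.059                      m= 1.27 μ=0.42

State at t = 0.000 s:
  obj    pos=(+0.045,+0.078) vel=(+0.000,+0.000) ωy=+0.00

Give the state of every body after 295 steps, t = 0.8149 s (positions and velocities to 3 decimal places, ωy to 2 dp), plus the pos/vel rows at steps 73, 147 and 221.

State at t = 0.8149 s:
  obj    pos=(+1.134,-0.295) vel=(+2.672,-0.915) ωy=+47.87

Key-timestep trajectory:
   step    t(s)  obj.x    obj.z    obj.vx   obj.vz 
     73  0.2017   +0.112  +0.055  +0.661  -0.226
    147  0.4061   +0.315  -0.015  +1.332  -0.456
    221  0.6105   +0.656  -0.132  +2.002  -0.685


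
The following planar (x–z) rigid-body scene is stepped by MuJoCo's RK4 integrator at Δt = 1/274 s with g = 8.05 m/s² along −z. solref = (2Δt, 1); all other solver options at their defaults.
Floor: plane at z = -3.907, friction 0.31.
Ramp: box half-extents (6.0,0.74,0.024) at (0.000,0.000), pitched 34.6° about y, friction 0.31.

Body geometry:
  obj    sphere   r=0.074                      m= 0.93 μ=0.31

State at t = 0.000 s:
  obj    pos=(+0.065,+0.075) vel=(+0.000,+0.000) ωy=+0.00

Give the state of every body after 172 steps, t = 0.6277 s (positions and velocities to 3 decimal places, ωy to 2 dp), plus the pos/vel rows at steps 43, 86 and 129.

State at t = 0.6277 s:
  obj    pos=(+0.594,-0.291) vel=(+1.687,-1.164) ωy=+27.69

Key-timestep trajectory:
   step    t(s)  obj.x    obj.z    obj.vx   obj.vz 
     43  0.1569   +0.098  +0.052  +0.422  -0.291
     86  0.3139   +0.197  -0.017  +0.844  -0.582
    129  0.4708   +0.363  -0.131  +1.265  -0.873


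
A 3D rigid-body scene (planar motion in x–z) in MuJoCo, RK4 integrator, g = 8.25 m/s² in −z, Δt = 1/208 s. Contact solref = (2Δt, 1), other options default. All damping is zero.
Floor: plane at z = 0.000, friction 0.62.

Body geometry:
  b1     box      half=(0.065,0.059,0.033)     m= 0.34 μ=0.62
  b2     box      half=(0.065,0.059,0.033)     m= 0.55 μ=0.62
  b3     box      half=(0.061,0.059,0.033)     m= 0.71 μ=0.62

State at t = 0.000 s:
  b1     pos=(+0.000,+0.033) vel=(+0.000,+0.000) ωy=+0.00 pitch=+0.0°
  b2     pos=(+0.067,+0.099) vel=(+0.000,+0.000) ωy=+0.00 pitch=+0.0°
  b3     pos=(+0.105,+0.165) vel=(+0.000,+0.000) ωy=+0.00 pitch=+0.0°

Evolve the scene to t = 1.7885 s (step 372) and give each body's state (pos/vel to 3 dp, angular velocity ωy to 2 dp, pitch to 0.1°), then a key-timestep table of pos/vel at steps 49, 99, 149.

State at t = 1.7885 s:
  b1     pos=(+0.000,+0.033) vel=(+0.000,+0.000) ωy=+0.00 pitch=+0.0°
  b2     pos=(+0.194,+0.065) vel=(+0.000,+0.000) ωy=+0.00 pitch=+143.8°
  b3     pos=(+0.313,+0.033) vel=(+0.000,+0.000) ωy=+0.00 pitch=+180.0°

Key-timestep trajectory:
   step    t(s)  b1.x    b1.z    b1.vx   b1.vz   b2.x    b2.z    b2.vx   b2.vz   b3.x    b3.z    b3.vx   b3.vz 
     49  0.2356   +0.000  +0.033  +0.000  +0.000   +0.091  +0.086  +0.210  -0.257   +0.167  +0.104  +0.431  -0.847
     99  0.4760   +0.000  +0.033  +0.000  +0.000   +0.151  +0.072  +0.109  +0.018   +0.244  +0.069  +0.154  -0.005
    149  0.7163   +0.000  +0.033  +0.000  +0.000   +0.167  +0.073  +0.075  -0.006   +0.297  +0.050  +0.376  -0.345


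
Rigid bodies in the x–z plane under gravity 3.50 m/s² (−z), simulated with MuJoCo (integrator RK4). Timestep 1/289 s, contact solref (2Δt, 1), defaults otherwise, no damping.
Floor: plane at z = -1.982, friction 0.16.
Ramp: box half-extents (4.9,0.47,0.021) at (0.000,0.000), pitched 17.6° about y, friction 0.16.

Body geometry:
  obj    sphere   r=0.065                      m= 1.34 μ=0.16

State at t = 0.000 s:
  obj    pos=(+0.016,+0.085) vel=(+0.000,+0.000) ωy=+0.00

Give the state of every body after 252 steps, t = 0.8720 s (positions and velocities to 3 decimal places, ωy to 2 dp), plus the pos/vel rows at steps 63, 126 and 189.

State at t = 0.8720 s:
  obj    pos=(+0.290,-0.002) vel=(+0.628,-0.199) ωy=+10.14

Key-timestep trajectory:
   step    t(s)  obj.x    obj.z    obj.vx   obj.vz 
     63  0.2180   +0.033  +0.080  +0.157  -0.050
    126  0.4360   +0.085  +0.063  +0.314  -0.100
    189  0.6540   +0.170  +0.036  +0.471  -0.149


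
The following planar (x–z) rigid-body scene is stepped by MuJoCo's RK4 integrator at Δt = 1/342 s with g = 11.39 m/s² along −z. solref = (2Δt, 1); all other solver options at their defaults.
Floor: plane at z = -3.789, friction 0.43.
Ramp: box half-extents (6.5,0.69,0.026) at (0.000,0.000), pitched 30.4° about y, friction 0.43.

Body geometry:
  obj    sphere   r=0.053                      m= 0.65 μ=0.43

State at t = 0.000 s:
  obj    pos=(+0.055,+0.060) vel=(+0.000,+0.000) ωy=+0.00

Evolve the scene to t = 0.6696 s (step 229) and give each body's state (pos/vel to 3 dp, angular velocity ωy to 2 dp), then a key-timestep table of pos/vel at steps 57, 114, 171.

State at t = 0.6696 s:
  obj    pos=(+0.851,-0.408) vel=(+2.378,-1.395) ωy=+52.00

Key-timestep trajectory:
   step    t(s)  obj.x    obj.z    obj.vx   obj.vz 
     57  0.1667   +0.104  +0.030  +0.592  -0.347
    114  0.3333   +0.252  -0.056  +1.184  -0.694
    171  0.5000   +0.499  -0.201  +1.776  -1.042


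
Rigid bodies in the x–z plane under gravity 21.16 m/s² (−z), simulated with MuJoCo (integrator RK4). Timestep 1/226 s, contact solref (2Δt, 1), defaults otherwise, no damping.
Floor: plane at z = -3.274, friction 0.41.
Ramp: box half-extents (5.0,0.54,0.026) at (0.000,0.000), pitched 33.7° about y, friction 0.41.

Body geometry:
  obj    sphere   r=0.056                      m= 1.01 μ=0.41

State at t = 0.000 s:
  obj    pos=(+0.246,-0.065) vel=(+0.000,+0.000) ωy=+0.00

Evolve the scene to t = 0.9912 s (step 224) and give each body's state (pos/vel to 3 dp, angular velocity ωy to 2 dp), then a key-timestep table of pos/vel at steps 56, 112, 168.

State at t = 0.9912 s:
  obj    pos=(+3.673,-2.351) vel=(+6.915,-4.612) ωy=+148.41

Key-timestep trajectory:
   step    t(s)  obj.x    obj.z    obj.vx   obj.vz 
     56  0.2478   +0.460  -0.208  +1.729  -1.153
    112  0.4956   +1.103  -0.637  +3.458  -2.306
    168  0.7434   +2.174  -1.351  +5.186  -3.459


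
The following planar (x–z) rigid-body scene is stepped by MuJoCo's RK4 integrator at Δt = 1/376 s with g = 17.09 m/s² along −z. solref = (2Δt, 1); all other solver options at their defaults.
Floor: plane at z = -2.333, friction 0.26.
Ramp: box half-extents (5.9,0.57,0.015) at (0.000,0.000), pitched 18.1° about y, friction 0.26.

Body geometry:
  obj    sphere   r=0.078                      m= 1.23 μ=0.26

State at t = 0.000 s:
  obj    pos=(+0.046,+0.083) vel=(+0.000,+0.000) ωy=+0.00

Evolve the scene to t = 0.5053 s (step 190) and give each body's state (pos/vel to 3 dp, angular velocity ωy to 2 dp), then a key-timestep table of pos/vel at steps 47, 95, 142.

State at t = 0.5053 s:
  obj    pos=(+0.506,-0.068) vel=(+1.822,-0.595) ωy=+24.57

Key-timestep trajectory:
   step    t(s)  obj.x    obj.z    obj.vx   obj.vz 
     47  0.1250   +0.074  +0.074  +0.451  -0.147
     95  0.2527   +0.161  +0.045  +0.911  -0.298
    142  0.3777   +0.303  -0.001  +1.361  -0.445


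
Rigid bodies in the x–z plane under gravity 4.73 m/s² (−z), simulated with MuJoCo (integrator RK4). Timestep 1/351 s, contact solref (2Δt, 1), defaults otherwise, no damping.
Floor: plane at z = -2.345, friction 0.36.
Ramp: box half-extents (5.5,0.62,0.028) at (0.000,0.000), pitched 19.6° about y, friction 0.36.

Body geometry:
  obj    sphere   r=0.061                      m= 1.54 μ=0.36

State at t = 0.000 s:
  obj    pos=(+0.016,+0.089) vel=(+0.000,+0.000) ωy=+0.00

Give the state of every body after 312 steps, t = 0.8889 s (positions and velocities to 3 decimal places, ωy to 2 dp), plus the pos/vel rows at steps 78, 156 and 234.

State at t = 0.8889 s:
  obj    pos=(+0.438,-0.061) vel=(+0.949,-0.338) ωy=+16.51

Key-timestep trajectory:
   step    t(s)  obj.x    obj.z    obj.vx   obj.vz 
     78  0.2222   +0.042  +0.079  +0.237  -0.084
    156  0.4444   +0.121  +0.051  +0.475  -0.169
    234  0.6667   +0.253  +0.004  +0.712  -0.253


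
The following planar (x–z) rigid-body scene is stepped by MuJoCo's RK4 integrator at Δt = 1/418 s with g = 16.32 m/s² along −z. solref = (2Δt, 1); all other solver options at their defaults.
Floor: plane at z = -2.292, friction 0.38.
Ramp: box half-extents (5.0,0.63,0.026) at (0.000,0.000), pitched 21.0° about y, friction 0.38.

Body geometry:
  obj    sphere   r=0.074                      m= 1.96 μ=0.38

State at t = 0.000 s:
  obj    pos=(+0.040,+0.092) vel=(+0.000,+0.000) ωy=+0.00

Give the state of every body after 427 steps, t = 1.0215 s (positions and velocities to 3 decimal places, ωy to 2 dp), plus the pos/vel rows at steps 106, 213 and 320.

State at t = 1.0215 s:
  obj    pos=(+2.075,-0.689) vel=(+3.984,-1.529) ωy=+57.66

Key-timestep trajectory:
   step    t(s)  obj.x    obj.z    obj.vx   obj.vz 
    106  0.2536   +0.165  +0.044  +0.989  -0.380
    213  0.5096   +0.546  -0.103  +1.987  -0.763
    320  0.7656   +1.183  -0.347  +2.986  -1.146


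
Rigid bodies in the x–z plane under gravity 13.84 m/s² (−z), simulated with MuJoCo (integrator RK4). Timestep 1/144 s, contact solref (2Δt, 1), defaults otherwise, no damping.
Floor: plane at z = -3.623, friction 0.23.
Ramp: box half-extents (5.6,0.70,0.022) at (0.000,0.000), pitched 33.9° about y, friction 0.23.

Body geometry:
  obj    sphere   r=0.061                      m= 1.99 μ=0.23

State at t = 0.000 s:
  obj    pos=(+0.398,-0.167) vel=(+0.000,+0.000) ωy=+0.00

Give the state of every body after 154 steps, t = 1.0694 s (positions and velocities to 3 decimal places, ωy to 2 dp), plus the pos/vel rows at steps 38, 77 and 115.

State at t = 1.0694 s:
  obj    pos=(+3.016,-1.926) vel=(+4.895,-3.289) ωy=+96.63

Key-timestep trajectory:
   step    t(s)  obj.x    obj.z    obj.vx   obj.vz 
     38  0.2639   +0.557  -0.275  +1.208  -0.812
     77  0.5347   +1.052  -0.607  +2.448  -1.645
    115  0.7986   +1.858  -1.148  +3.655  -2.456


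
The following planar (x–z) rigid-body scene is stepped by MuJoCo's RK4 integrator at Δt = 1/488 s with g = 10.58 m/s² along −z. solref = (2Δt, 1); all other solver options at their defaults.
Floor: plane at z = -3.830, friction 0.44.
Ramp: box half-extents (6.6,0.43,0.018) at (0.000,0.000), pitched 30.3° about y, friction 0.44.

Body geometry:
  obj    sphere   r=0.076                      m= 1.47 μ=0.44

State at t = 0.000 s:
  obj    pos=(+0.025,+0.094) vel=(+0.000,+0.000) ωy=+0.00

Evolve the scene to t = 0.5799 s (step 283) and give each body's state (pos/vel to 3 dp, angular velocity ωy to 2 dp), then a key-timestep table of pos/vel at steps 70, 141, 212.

State at t = 0.5799 s:
  obj    pos=(+0.579,-0.229) vel=(+1.909,-1.116) ωy=+29.09

Key-timestep trajectory:
   step    t(s)  obj.x    obj.z    obj.vx   obj.vz 
     70  0.1434   +0.059  +0.074  +0.472  -0.276
    141  0.2889   +0.163  +0.014  +0.951  -0.556
    212  0.4344   +0.336  -0.087  +1.430  -0.836


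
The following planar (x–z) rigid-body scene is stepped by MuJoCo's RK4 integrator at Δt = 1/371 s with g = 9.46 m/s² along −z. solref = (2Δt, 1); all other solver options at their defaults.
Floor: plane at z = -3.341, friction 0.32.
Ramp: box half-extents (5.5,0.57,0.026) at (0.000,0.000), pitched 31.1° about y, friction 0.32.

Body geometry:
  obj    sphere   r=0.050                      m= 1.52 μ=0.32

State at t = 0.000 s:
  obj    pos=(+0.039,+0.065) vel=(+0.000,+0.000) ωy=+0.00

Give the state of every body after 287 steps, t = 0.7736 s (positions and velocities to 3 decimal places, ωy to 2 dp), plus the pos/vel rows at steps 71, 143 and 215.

State at t = 0.7736 s:
  obj    pos=(+0.933,-0.474) vel=(+2.312,-1.395) ωy=+53.99

Key-timestep trajectory:
   step    t(s)  obj.x    obj.z    obj.vx   obj.vz 
     71  0.1914   +0.094  +0.032  +0.572  -0.345
    143  0.3854   +0.261  -0.069  +1.152  -0.695
    215  0.5795   +0.541  -0.238  +1.732  -1.045


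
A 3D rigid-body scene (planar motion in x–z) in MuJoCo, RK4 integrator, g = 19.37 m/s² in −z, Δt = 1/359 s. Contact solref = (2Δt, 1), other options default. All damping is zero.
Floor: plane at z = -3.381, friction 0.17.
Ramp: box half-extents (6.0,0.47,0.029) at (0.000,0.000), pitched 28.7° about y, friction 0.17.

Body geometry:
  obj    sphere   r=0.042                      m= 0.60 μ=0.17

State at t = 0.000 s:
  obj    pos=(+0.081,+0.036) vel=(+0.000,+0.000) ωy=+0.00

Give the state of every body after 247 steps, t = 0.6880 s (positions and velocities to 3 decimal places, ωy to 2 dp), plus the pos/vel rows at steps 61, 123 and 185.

State at t = 0.6880 s:
  obj    pos=(+1.461,-0.719) vel=(+4.010,-2.195) ωy=+108.81

Key-timestep trajectory:
   step    t(s)  obj.x    obj.z    obj.vx   obj.vz 
     61  0.1699   +0.165  -0.010  +0.991  -0.542
    123  0.3426   +0.423  -0.151  +1.997  -1.093
    185  0.5153   +0.855  -0.387  +3.004  -1.644


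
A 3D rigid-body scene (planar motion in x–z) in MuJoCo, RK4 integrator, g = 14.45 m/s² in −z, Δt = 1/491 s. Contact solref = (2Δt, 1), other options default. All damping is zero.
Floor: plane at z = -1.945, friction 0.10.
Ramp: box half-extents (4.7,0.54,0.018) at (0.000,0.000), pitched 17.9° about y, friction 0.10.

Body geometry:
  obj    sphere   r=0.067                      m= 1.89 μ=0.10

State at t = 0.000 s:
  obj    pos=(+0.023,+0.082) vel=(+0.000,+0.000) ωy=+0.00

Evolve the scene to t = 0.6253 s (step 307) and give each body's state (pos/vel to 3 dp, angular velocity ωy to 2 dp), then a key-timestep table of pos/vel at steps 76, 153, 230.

State at t = 0.6253 s:
  obj    pos=(+0.613,-0.109) vel=(+1.888,-0.610) ωy=+29.60

Key-timestep trajectory:
   step    t(s)  obj.x    obj.z    obj.vx   obj.vz 
     76  0.1548   +0.059  +0.070  +0.467  -0.151
    153  0.3116   +0.170  +0.035  +0.941  -0.304
    230  0.4684   +0.354  -0.025  +1.414  -0.457


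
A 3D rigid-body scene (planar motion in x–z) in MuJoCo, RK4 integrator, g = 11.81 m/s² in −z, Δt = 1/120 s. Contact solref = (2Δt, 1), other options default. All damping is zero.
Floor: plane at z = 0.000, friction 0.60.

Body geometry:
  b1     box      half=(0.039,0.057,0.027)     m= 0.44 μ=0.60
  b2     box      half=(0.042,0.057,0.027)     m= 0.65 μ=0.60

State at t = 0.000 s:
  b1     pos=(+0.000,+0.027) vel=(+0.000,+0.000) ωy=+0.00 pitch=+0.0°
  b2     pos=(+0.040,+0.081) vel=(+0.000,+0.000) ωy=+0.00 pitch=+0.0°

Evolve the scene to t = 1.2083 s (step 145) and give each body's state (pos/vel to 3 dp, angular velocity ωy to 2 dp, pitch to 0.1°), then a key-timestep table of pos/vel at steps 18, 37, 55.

State at t = 1.2083 s:
  b1     pos=(+0.000,+0.027) vel=(+0.000,+0.000) ωy=+0.00 pitch=+0.0°
  b2     pos=(+0.077,+0.042) vel=(+0.000,+0.000) ωy=+0.00 pitch=+90.0°

Key-timestep trajectory:
   step    t(s)  b1.x    b1.z    b1.vx   b1.vz   b2.x    b2.z    b2.vx   b2.vz 
     18  0.1500   +0.000  +0.027  +0.000  +0.000   +0.043  +0.080  +0.061  -0.009
     37  0.3083   +0.000  +0.027  +0.000  +0.000   +0.070  +0.052  +0.248  -0.691
     55  0.4583   +0.000  +0.027  +0.000  +0.000   +0.076  +0.042  -0.122  -0.017


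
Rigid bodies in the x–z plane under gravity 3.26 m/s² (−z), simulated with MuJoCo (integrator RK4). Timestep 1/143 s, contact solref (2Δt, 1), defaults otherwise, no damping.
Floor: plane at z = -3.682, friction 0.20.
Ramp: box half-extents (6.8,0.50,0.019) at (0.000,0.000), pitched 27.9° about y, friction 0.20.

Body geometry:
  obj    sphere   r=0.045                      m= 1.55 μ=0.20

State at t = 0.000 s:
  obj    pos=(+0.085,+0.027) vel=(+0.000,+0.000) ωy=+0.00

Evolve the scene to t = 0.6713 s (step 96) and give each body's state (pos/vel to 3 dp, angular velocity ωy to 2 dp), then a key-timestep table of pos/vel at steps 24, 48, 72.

State at t = 0.6713 s:
  obj    pos=(+0.302,-0.088) vel=(+0.647,-0.342) ωy=+16.25

Key-timestep trajectory:
   step    t(s)  obj.x    obj.z    obj.vx   obj.vz 
     24  0.1678   +0.099  +0.020  +0.162  -0.086
     48  0.3357   +0.139  -0.001  +0.323  -0.171
     72  0.5035   +0.207  -0.037  +0.485  -0.257


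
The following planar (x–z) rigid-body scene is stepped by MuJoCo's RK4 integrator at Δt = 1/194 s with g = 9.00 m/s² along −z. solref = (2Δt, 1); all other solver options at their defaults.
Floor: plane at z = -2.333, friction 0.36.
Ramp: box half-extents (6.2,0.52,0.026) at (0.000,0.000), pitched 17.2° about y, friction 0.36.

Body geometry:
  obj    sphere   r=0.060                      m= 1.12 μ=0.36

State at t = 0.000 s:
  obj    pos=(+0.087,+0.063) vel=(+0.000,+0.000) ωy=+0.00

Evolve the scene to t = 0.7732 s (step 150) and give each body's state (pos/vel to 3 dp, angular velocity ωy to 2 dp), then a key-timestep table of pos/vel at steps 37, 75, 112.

State at t = 0.7732 s:
  obj    pos=(+0.630,-0.105) vel=(+1.404,-0.435) ωy=+24.49

Key-timestep trajectory:
   step    t(s)  obj.x    obj.z    obj.vx   obj.vz 
     37  0.1907   +0.120  +0.053  +0.346  -0.107
     75  0.3866   +0.223  +0.021  +0.702  -0.217
    112  0.5773   +0.390  -0.031  +1.048  -0.325


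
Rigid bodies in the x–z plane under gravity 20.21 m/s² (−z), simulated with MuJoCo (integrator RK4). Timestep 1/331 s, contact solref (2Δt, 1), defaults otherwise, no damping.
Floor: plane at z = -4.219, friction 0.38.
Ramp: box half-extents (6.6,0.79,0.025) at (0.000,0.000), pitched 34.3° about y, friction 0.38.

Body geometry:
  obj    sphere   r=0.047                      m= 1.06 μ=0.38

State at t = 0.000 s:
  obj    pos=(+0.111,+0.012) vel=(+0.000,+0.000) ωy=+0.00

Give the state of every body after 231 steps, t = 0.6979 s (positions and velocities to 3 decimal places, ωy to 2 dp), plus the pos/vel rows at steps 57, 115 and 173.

State at t = 0.6979 s:
  obj    pos=(+1.747,-1.105) vel=(+4.690,-3.199) ωy=+120.77

Key-timestep trajectory:
   step    t(s)  obj.x    obj.z    obj.vx   obj.vz 
     57  0.1722   +0.211  -0.056  +1.157  -0.790
    115  0.3474   +0.517  -0.265  +2.335  -1.593
    173  0.5227   +1.029  -0.615  +3.512  -2.396


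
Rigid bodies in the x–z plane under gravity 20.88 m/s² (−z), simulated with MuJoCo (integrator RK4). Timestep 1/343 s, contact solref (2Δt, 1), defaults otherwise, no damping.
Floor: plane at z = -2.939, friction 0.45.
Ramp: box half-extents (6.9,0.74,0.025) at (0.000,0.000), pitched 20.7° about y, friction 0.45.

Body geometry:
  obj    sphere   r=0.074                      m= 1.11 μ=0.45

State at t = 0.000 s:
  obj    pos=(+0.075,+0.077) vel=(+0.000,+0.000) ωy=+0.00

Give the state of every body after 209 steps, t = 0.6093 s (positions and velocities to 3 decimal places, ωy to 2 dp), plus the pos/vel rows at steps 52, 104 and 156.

State at t = 0.6093 s:
  obj    pos=(+0.991,-0.269) vel=(+3.005,-1.135) ωy=+43.40

Key-timestep trajectory:
   step    t(s)  obj.x    obj.z    obj.vx   obj.vz 
     52  0.1516   +0.132  +0.056  +0.748  -0.283
    104  0.3032   +0.302  -0.008  +1.495  -0.565
    156  0.4548   +0.585  -0.115  +2.243  -0.848


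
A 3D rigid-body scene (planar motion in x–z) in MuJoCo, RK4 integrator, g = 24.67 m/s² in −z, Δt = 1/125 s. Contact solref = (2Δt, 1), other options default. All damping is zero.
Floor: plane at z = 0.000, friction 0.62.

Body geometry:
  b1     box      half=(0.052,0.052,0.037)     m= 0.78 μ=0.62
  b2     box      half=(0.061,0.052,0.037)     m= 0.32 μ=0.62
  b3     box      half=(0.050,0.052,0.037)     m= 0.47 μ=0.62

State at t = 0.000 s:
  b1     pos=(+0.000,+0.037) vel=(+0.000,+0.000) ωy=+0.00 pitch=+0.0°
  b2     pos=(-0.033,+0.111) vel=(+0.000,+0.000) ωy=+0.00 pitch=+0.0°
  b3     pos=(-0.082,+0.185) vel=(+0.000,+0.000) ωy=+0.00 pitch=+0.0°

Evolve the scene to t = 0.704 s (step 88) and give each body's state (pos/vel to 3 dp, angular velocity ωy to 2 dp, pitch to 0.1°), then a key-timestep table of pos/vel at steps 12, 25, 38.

State at t = 0.704 s:
  b1     pos=(+0.000,+0.037) vel=(+0.000,+0.000) ωy=+0.00 pitch=+0.0°
  b2     pos=(-0.099,+0.061) vel=(+0.000,+0.000) ωy=+0.00 pitch=-90.0°
  b3     pos=(-0.205,+0.050) vel=(+0.000,+0.000) ωy=+0.00 pitch=-90.0°

Key-timestep trajectory:
   step    t(s)  b1.x    b1.z    b1.vx   b1.vz   b2.x    b2.z    b2.vx   b2.vz   b3.x    b3.z    b3.vx   b3.vz 
     12  0.0960   +0.000  +0.037  +0.001  +0.002   -0.038  +0.113  -0.132  +0.051   -0.098  +0.179  -0.361  -0.146
     25  0.2000   +0.000  +0.037  +0.000  +0.001   -0.071  +0.111  -0.505  -0.373   -0.164  +0.112  -0.794  -1.526
     38  0.3040   +0.000  +0.037  +0.000  +0.000   -0.100  +0.057  +0.073  +0.157   -0.206  +0.049  +0.039  +0.067


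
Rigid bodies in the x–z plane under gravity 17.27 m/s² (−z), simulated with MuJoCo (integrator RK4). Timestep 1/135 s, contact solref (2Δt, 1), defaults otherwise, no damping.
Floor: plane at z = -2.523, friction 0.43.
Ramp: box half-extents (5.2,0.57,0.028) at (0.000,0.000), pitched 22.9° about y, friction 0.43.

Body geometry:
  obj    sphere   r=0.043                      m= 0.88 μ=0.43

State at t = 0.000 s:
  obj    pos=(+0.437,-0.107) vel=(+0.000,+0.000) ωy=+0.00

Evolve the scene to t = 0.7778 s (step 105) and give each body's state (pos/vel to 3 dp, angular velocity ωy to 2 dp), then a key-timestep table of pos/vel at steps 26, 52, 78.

State at t = 0.7778 s:
  obj    pos=(+1.774,-0.672) vel=(+3.438,-1.452) ωy=+86.80

Key-timestep trajectory:
   step    t(s)  obj.x    obj.z    obj.vx   obj.vz 
     26  0.1926   +0.519  -0.142  +0.851  -0.360
     52  0.3852   +0.765  -0.246  +1.703  -0.719
     78  0.5778   +1.175  -0.419  +2.554  -1.079


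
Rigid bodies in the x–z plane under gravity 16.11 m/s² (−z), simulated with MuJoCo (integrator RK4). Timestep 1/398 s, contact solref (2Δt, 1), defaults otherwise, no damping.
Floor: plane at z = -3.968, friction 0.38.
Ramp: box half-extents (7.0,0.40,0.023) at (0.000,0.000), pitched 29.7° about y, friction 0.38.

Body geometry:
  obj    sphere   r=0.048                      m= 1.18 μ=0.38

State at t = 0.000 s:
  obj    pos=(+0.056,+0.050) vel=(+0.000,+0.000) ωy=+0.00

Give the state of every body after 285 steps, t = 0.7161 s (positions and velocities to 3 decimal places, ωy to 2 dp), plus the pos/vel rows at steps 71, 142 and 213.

State at t = 0.7161 s:
  obj    pos=(+1.326,-0.674) vel=(+3.546,-2.023) ωy=+85.04

Key-timestep trajectory:
   step    t(s)  obj.x    obj.z    obj.vx   obj.vz 
     71  0.1784   +0.135  +0.005  +0.884  -0.504
    142  0.3568   +0.371  -0.130  +1.767  -1.008
    213  0.5352   +0.765  -0.355  +2.650  -1.512


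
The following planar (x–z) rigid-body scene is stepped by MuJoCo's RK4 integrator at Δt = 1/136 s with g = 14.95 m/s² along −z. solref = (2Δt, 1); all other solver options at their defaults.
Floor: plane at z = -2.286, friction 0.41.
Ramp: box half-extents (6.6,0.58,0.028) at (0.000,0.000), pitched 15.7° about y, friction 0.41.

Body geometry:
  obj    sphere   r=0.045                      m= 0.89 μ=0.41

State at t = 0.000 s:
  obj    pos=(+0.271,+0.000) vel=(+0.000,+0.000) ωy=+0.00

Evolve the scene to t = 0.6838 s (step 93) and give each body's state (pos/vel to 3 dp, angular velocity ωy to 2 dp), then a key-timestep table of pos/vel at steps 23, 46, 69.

State at t = 0.6838 s:
  obj    pos=(+0.921,-0.183) vel=(+1.902,-0.535) ωy=+43.90

Key-timestep trajectory:
   step    t(s)  obj.x    obj.z    obj.vx   obj.vz 
     23  0.1691   +0.311  -0.012  +0.470  -0.132
     46  0.3382   +0.430  -0.045  +0.941  -0.264
     69  0.5074   +0.629  -0.101  +1.411  -0.397


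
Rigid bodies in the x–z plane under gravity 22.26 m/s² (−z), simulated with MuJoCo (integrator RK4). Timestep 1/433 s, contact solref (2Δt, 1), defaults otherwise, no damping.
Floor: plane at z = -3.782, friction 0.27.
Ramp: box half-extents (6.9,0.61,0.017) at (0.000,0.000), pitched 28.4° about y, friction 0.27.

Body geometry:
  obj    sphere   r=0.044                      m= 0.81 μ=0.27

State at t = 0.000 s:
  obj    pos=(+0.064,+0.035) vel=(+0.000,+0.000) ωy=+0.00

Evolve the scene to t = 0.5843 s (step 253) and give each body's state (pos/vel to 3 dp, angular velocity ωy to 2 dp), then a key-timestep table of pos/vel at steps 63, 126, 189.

State at t = 0.5843 s:
  obj    pos=(+1.200,-0.579) vel=(+3.887,-2.102) ωy=+100.41

Key-timestep trajectory:
   step    t(s)  obj.x    obj.z    obj.vx   obj.vz 
     63  0.1455   +0.134  -0.003  +0.968  -0.523
    126  0.2910   +0.346  -0.118  +1.936  -1.047
    189  0.4365   +0.698  -0.308  +2.904  -1.570


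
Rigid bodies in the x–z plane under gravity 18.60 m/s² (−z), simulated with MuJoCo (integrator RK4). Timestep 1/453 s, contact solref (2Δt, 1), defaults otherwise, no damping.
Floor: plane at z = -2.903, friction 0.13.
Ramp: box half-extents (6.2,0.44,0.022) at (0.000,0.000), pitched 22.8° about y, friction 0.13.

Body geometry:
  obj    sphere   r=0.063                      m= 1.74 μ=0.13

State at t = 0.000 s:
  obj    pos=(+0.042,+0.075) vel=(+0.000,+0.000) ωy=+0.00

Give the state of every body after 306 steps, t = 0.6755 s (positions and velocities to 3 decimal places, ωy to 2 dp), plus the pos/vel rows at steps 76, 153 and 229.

State at t = 0.6755 s:
  obj    pos=(+1.125,-0.381) vel=(+3.206,-1.348) ωy=+55.19

Key-timestep trajectory:
   step    t(s)  obj.x    obj.z    obj.vx   obj.vz 
     76  0.1678   +0.109  +0.046  +0.796  -0.335
    153  0.3377   +0.313  -0.039  +1.603  -0.674
    229  0.5055   +0.648  -0.180  +2.399  -1.009


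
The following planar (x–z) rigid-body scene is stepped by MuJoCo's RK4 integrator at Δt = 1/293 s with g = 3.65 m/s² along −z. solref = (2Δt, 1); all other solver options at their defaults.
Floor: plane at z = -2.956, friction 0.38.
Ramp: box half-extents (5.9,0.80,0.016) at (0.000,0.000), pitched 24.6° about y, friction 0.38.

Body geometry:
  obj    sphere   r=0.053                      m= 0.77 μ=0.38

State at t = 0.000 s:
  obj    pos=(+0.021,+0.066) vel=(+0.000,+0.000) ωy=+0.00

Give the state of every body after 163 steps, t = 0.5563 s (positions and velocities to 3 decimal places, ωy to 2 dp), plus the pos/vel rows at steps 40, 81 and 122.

State at t = 0.5563 s:
  obj    pos=(+0.174,-0.004) vel=(+0.549,-0.251) ωy=+11.39

Key-timestep trajectory:
   step    t(s)  obj.x    obj.z    obj.vx   obj.vz 
     40  0.1365   +0.030  +0.062  +0.135  -0.062
     81  0.2765   +0.059  +0.049  +0.273  -0.125
    122  0.4164   +0.107  +0.027  +0.411  -0.188


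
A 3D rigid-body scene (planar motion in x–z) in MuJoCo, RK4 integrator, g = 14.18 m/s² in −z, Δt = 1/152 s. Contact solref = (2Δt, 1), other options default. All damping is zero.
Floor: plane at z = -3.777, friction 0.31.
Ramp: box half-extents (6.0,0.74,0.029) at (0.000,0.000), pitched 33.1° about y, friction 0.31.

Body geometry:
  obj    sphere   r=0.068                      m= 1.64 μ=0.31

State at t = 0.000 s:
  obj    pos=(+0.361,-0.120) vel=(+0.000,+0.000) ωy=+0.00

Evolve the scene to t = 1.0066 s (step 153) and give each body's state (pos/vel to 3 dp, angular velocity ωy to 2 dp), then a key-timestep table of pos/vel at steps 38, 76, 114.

State at t = 1.0066 s:
  obj    pos=(+2.709,-1.650) vel=(+4.664,-3.041) ωy=+81.85

Key-timestep trajectory:
   step    t(s)  obj.x    obj.z    obj.vx   obj.vz 
     38  0.2500   +0.506  -0.214  +1.159  -0.755
     76  0.5000   +0.941  -0.497  +2.317  -1.511
    114  0.7500   +1.665  -0.969  +3.476  -2.266


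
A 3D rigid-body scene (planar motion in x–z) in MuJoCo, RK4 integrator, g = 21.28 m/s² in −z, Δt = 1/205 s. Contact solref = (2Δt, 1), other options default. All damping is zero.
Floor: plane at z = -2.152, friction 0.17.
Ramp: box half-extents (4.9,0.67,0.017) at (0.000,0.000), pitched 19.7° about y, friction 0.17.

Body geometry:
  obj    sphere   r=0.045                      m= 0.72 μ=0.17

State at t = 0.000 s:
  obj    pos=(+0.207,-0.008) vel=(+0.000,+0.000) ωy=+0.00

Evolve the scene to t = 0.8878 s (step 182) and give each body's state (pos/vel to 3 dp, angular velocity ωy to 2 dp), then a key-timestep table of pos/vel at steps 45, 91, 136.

State at t = 0.8878 s:
  obj    pos=(+2.108,-0.689) vel=(+4.283,-1.533) ωy=+101.06

Key-timestep trajectory:
   step    t(s)  obj.x    obj.z    obj.vx   obj.vz 
     45  0.2195   +0.323  -0.050  +1.059  -0.379
     91  0.4439   +0.682  -0.178  +2.142  -0.767
    136  0.6634   +1.269  -0.388  +3.200  -1.146


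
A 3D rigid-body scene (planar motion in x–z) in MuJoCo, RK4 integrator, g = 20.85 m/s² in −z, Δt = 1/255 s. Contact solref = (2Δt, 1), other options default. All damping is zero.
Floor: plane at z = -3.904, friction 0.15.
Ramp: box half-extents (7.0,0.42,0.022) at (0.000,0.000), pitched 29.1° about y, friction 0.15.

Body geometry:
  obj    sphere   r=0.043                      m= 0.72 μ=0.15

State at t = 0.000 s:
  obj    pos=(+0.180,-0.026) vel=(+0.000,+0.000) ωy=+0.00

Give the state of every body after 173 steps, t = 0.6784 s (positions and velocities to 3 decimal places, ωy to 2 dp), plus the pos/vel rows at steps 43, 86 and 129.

State at t = 0.6784 s:
  obj    pos=(+1.670,-0.855) vel=(+4.395,-2.436) ωy=+107.75

Key-timestep trajectory:
   step    t(s)  obj.x    obj.z    obj.vx   obj.vz 
     43  0.1686   +0.272  -0.077  +1.084  -0.629
     86  0.3373   +0.548  -0.231  +2.179  -1.228
    129  0.5059   +1.009  -0.487  +3.273  -1.827


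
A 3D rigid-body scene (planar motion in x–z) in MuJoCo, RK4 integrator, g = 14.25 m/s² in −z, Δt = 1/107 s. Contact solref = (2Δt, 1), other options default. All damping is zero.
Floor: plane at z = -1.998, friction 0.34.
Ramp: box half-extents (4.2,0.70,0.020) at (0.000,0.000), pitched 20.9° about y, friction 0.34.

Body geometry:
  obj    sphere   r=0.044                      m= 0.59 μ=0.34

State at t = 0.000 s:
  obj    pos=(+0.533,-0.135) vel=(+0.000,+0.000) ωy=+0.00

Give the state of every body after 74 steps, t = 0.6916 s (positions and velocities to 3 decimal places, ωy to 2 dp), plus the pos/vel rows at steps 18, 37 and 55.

State at t = 0.6916 s:
  obj    pos=(+1.344,-0.445) vel=(+2.346,-0.896) ωy=+57.05

Key-timestep trajectory:
   step    t(s)  obj.x    obj.z    obj.vx   obj.vz 
     18  0.1682   +0.581  -0.153  +0.571  -0.218
     37  0.3458   +0.736  -0.213  +1.173  -0.448
     55  0.5140   +0.981  -0.306  +1.743  -0.666


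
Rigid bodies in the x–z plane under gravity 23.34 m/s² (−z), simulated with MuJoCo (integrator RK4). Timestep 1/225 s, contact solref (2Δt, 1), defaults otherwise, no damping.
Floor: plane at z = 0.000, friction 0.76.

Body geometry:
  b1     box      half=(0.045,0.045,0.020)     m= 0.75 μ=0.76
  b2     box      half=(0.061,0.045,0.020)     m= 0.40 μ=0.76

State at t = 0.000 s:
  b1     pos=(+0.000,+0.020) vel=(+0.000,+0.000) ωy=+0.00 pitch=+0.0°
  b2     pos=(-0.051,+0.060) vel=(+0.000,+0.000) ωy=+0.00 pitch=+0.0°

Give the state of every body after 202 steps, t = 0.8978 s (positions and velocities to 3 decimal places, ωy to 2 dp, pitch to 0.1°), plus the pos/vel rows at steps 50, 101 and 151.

State at t = 0.8978 s:
  b1     pos=(+0.000,+0.020) vel=(+0.000,+0.000) ωy=+0.00 pitch=+0.0°
  b2     pos=(-0.062,+0.052) vel=(-0.001,-0.001) ωy=+0.02 pitch=-36.2°

Key-timestep trajectory:
   step    t(s)  b1.x    b1.z    b1.vx   b1.vz   b2.x    b2.z    b2.vx   b2.vz 
     50  0.2222   +0.000  +0.020  +0.001  +0.000   -0.061  +0.053  +0.001  +0.001
    101  0.4489   +0.000  +0.020  +0.000  +0.000   -0.061  +0.053  -0.001  -0.001
    151  0.6711   +0.000  +0.020  +0.000  +0.000   -0.062  +0.052  -0.001  -0.001


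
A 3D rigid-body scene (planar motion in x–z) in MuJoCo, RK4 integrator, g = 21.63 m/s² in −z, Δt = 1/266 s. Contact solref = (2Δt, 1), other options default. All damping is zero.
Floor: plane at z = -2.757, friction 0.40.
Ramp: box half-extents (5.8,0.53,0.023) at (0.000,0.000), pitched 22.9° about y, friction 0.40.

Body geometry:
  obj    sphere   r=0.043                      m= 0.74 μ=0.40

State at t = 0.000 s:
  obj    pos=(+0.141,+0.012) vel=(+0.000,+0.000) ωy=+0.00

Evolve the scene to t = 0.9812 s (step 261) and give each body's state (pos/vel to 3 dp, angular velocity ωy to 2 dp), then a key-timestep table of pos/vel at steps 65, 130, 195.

State at t = 0.9812 s:
  obj    pos=(+2.807,-1.114) vel=(+5.434,-2.295) ωy=+137.17

Key-timestep trajectory:
   step    t(s)  obj.x    obj.z    obj.vx   obj.vz 
     65  0.2444   +0.306  -0.058  +1.353  -0.572
    130  0.4887   +0.802  -0.267  +2.707  -1.143
    195  0.7331   +1.629  -0.617  +4.060  -1.715


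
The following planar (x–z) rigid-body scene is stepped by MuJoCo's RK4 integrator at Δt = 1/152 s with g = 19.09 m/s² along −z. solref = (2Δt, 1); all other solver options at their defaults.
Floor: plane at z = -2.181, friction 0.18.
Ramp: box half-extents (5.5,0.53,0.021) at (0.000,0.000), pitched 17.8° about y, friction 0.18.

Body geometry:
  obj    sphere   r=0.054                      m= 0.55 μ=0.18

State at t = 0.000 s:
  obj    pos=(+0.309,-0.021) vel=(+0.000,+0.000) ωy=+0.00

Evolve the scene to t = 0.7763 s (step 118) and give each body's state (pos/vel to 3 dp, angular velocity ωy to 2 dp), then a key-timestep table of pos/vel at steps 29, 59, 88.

State at t = 0.7763 s:
  obj    pos=(+1.505,-0.405) vel=(+3.081,-0.989) ωy=+59.91

Key-timestep trajectory:
   step    t(s)  obj.x    obj.z    obj.vx   obj.vz 
     29  0.1908   +0.381  -0.044  +0.757  -0.243
     59  0.3882   +0.608  -0.117  +1.541  -0.495
     88  0.5789   +0.974  -0.234  +2.298  -0.738


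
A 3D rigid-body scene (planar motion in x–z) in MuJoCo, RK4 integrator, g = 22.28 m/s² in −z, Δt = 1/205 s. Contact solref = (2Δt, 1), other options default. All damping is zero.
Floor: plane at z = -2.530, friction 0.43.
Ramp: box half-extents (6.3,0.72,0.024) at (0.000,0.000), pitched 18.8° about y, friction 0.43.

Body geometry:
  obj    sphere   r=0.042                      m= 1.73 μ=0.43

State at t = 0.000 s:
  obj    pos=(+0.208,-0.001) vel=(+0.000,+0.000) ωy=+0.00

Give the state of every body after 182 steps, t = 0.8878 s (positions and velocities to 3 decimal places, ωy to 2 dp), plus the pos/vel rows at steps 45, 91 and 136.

State at t = 0.8878 s:
  obj    pos=(+2.121,-0.652) vel=(+4.310,-1.467) ωy=+108.40

Key-timestep trajectory:
   step    t(s)  obj.x    obj.z    obj.vx   obj.vz 
     45  0.2195   +0.325  -0.041  +1.066  -0.363
     91  0.4439   +0.686  -0.164  +2.155  -0.734
    136  0.6634   +1.276  -0.365  +3.221  -1.096
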